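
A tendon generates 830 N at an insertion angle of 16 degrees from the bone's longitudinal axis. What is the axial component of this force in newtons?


F_eff = F_tendon * cos(theta)
theta = 16 deg = 0.2793 rad
cos(theta) = 0.9613
F_eff = 830 * 0.9613
F_eff = 797.8472


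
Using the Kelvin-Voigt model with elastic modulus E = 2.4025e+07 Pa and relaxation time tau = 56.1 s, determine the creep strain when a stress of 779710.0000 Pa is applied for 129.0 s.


epsilon(t) = (sigma/E) * (1 - exp(-t/tau))
sigma/E = 779710.0000 / 2.4025e+07 = 0.0325
exp(-t/tau) = exp(-129.0 / 56.1) = 0.1003
epsilon = 0.0325 * (1 - 0.1003)
epsilon = 0.0292


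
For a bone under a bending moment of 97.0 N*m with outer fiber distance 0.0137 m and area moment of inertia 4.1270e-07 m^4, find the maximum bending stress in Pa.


sigma = M * c / I
sigma = 97.0 * 0.0137 / 4.1270e-07
M * c = 1.3289
sigma = 3.2200e+06


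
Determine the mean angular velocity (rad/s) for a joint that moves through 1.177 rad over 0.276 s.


omega = delta_theta / delta_t
omega = 1.177 / 0.276
omega = 4.2645


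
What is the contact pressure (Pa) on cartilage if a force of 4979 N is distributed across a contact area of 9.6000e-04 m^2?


P = F / A
P = 4979 / 9.6000e-04
P = 5.1865e+06


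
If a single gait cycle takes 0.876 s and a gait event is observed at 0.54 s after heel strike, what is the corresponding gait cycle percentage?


pct = (event_time / cycle_time) * 100
pct = (0.54 / 0.876) * 100
ratio = 0.6164
pct = 61.6438


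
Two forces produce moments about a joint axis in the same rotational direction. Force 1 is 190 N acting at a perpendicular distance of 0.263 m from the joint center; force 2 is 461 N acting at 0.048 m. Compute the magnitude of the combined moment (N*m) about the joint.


M = F1 * d1 + F2 * d2
M = 190 * 0.263 + 461 * 0.048
M = 49.9700 + 22.1280
M = 72.0980


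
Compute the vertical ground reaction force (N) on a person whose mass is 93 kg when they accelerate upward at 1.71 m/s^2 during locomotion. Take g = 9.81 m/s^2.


GRF = m * (g + a)
GRF = 93 * (9.81 + 1.71)
GRF = 93 * 11.5200
GRF = 1071.3600


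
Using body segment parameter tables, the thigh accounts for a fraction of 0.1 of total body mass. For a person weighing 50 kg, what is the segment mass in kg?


m_segment = body_mass * fraction
m_segment = 50 * 0.1
m_segment = 5.0000


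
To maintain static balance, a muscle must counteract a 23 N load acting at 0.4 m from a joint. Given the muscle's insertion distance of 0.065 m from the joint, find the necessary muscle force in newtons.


F_muscle = W * d_load / d_muscle
F_muscle = 23 * 0.4 / 0.065
Numerator = 9.2000
F_muscle = 141.5385


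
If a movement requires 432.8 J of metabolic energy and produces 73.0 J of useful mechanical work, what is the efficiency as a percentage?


eta = (W_mech / E_meta) * 100
eta = (73.0 / 432.8) * 100
ratio = 0.1687
eta = 16.8669


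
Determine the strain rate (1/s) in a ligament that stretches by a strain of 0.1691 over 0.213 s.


strain_rate = delta_strain / delta_t
strain_rate = 0.1691 / 0.213
strain_rate = 0.7939


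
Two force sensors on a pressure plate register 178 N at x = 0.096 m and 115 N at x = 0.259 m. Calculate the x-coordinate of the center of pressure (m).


COP_x = (F1*x1 + F2*x2) / (F1 + F2)
COP_x = (178*0.096 + 115*0.259) / (178 + 115)
Numerator = 46.8730
Denominator = 293
COP_x = 0.1600


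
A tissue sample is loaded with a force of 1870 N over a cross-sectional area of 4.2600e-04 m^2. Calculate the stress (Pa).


stress = F / A
stress = 1870 / 4.2600e-04
stress = 4.3897e+06


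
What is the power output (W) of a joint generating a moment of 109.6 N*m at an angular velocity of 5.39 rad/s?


P = M * omega
P = 109.6 * 5.39
P = 590.7440


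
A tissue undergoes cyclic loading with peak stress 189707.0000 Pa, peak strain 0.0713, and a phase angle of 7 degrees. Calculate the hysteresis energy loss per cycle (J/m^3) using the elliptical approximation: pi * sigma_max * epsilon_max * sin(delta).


E_loss = pi * sigma_max * epsilon_max * sin(delta)
delta = 7 deg = 0.1222 rad
sin(delta) = 0.1219
E_loss = pi * 189707.0000 * 0.0713 * 0.1219
E_loss = 5178.6580


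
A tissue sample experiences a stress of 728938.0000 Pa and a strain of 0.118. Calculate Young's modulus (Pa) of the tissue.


E = stress / strain
E = 728938.0000 / 0.118
E = 6.1774e+06


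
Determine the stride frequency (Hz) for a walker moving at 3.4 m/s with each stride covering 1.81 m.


f = v / stride_length
f = 3.4 / 1.81
f = 1.8785


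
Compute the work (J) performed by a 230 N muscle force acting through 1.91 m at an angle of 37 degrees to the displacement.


W = F * d * cos(theta)
theta = 37 deg = 0.6458 rad
cos(theta) = 0.7986
W = 230 * 1.91 * 0.7986
W = 350.8406


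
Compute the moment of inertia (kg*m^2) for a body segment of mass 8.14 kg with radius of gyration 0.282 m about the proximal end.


I = m * k^2
I = 8.14 * 0.282^2
k^2 = 0.0795
I = 0.6473


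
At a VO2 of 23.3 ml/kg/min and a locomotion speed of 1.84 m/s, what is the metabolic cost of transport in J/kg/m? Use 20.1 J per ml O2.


Power per kg = VO2 * 20.1 / 60
Power per kg = 23.3 * 20.1 / 60 = 7.8055 W/kg
Cost = power_per_kg / speed
Cost = 7.8055 / 1.84
Cost = 4.2421


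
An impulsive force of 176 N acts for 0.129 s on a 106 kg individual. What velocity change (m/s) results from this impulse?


J = F * dt = 176 * 0.129 = 22.7040 N*s
delta_v = J / m
delta_v = 22.7040 / 106
delta_v = 0.2142


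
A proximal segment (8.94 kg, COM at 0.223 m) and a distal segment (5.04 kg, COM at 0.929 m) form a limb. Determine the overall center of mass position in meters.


COM = (m1*x1 + m2*x2) / (m1 + m2)
COM = (8.94*0.223 + 5.04*0.929) / (8.94 + 5.04)
Numerator = 6.6758
Denominator = 13.9800
COM = 0.4775


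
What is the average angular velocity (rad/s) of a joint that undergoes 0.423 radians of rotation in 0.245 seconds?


omega = delta_theta / delta_t
omega = 0.423 / 0.245
omega = 1.7265


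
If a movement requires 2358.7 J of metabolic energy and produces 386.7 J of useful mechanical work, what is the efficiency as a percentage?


eta = (W_mech / E_meta) * 100
eta = (386.7 / 2358.7) * 100
ratio = 0.1639
eta = 16.3946


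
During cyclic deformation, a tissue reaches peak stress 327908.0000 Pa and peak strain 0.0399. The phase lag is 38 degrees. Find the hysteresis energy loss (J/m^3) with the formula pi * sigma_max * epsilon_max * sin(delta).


E_loss = pi * sigma_max * epsilon_max * sin(delta)
delta = 38 deg = 0.6632 rad
sin(delta) = 0.6157
E_loss = pi * 327908.0000 * 0.0399 * 0.6157
E_loss = 25305.6070


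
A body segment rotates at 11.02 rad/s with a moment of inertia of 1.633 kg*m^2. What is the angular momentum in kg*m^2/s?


L = I * omega
L = 1.633 * 11.02
L = 17.9957


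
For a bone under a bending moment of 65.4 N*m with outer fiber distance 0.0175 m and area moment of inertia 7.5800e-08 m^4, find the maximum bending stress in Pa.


sigma = M * c / I
sigma = 65.4 * 0.0175 / 7.5800e-08
M * c = 1.1445
sigma = 1.5099e+07


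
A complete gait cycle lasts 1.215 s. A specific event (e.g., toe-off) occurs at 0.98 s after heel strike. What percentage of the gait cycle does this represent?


pct = (event_time / cycle_time) * 100
pct = (0.98 / 1.215) * 100
ratio = 0.8066
pct = 80.6584


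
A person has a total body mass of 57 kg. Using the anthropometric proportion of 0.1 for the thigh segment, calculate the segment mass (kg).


m_segment = body_mass * fraction
m_segment = 57 * 0.1
m_segment = 5.7000


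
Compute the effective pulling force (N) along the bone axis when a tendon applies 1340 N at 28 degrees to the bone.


F_eff = F_tendon * cos(theta)
theta = 28 deg = 0.4887 rad
cos(theta) = 0.8829
F_eff = 1340 * 0.8829
F_eff = 1183.1498


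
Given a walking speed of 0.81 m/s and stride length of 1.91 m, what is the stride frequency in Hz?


f = v / stride_length
f = 0.81 / 1.91
f = 0.4241


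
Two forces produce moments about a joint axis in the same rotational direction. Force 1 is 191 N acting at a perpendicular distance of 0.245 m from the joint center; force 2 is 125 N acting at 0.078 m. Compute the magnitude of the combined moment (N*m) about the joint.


M = F1 * d1 + F2 * d2
M = 191 * 0.245 + 125 * 0.078
M = 46.7950 + 9.7500
M = 56.5450


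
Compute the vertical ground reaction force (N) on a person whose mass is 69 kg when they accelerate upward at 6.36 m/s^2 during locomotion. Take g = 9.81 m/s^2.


GRF = m * (g + a)
GRF = 69 * (9.81 + 6.36)
GRF = 69 * 16.1700
GRF = 1115.7300


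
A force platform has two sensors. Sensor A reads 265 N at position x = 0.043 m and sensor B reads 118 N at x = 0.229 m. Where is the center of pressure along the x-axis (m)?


COP_x = (F1*x1 + F2*x2) / (F1 + F2)
COP_x = (265*0.043 + 118*0.229) / (265 + 118)
Numerator = 38.4170
Denominator = 383
COP_x = 0.1003


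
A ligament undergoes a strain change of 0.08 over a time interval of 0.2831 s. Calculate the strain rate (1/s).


strain_rate = delta_strain / delta_t
strain_rate = 0.08 / 0.2831
strain_rate = 0.2826


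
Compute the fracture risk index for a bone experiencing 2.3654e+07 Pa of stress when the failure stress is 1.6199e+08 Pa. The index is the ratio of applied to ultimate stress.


FRI = applied / ultimate
FRI = 2.3654e+07 / 1.6199e+08
FRI = 0.1460


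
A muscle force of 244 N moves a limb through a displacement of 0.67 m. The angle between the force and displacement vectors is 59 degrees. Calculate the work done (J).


W = F * d * cos(theta)
theta = 59 deg = 1.0297 rad
cos(theta) = 0.5150
W = 244 * 0.67 * 0.5150
W = 84.1984


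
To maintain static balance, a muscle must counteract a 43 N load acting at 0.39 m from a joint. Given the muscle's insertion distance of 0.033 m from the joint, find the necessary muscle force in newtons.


F_muscle = W * d_load / d_muscle
F_muscle = 43 * 0.39 / 0.033
Numerator = 16.7700
F_muscle = 508.1818


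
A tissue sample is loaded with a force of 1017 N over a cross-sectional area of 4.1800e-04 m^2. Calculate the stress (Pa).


stress = F / A
stress = 1017 / 4.1800e-04
stress = 2.4330e+06


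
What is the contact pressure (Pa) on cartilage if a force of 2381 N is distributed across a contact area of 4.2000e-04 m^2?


P = F / A
P = 2381 / 4.2000e-04
P = 5.6690e+06


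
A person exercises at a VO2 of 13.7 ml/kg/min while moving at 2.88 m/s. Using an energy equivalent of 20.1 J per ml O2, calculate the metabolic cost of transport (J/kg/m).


Power per kg = VO2 * 20.1 / 60
Power per kg = 13.7 * 20.1 / 60 = 4.5895 W/kg
Cost = power_per_kg / speed
Cost = 4.5895 / 2.88
Cost = 1.5936


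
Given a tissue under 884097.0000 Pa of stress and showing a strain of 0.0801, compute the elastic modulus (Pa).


E = stress / strain
E = 884097.0000 / 0.0801
E = 1.1037e+07


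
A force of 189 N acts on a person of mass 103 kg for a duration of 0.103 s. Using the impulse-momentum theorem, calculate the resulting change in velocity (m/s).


J = F * dt = 189 * 0.103 = 19.4670 N*s
delta_v = J / m
delta_v = 19.4670 / 103
delta_v = 0.1890


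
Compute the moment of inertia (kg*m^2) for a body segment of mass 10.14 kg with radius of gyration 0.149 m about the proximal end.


I = m * k^2
I = 10.14 * 0.149^2
k^2 = 0.0222
I = 0.2251


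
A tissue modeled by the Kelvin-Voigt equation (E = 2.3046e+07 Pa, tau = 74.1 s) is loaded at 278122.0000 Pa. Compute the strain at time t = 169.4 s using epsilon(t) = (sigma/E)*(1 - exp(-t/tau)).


epsilon(t) = (sigma/E) * (1 - exp(-t/tau))
sigma/E = 278122.0000 / 2.3046e+07 = 0.0121
exp(-t/tau) = exp(-169.4 / 74.1) = 0.1017
epsilon = 0.0121 * (1 - 0.1017)
epsilon = 0.0108


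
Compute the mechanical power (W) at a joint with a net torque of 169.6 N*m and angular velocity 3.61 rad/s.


P = M * omega
P = 169.6 * 3.61
P = 612.2560


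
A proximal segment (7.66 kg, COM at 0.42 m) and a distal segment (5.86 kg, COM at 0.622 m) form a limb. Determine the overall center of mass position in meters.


COM = (m1*x1 + m2*x2) / (m1 + m2)
COM = (7.66*0.42 + 5.86*0.622) / (7.66 + 5.86)
Numerator = 6.8621
Denominator = 13.5200
COM = 0.5076


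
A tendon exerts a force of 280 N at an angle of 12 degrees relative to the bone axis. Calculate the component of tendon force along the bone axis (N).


F_eff = F_tendon * cos(theta)
theta = 12 deg = 0.2094 rad
cos(theta) = 0.9781
F_eff = 280 * 0.9781
F_eff = 273.8813


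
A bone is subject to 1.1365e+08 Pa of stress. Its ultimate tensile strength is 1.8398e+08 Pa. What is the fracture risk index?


FRI = applied / ultimate
FRI = 1.1365e+08 / 1.8398e+08
FRI = 0.6177


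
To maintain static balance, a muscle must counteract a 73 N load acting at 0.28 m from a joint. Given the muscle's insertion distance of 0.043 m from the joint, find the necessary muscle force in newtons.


F_muscle = W * d_load / d_muscle
F_muscle = 73 * 0.28 / 0.043
Numerator = 20.4400
F_muscle = 475.3488


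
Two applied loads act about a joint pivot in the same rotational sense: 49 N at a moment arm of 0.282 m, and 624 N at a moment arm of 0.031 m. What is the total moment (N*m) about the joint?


M = F1 * d1 + F2 * d2
M = 49 * 0.282 + 624 * 0.031
M = 13.8180 + 19.3440
M = 33.1620


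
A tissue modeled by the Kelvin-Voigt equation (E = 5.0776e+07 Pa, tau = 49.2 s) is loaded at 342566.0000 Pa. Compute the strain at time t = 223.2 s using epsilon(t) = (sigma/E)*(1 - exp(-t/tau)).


epsilon(t) = (sigma/E) * (1 - exp(-t/tau))
sigma/E = 342566.0000 / 5.0776e+07 = 0.0067
exp(-t/tau) = exp(-223.2 / 49.2) = 0.0107
epsilon = 0.0067 * (1 - 0.0107)
epsilon = 0.0067


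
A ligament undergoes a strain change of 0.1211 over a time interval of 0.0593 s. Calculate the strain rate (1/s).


strain_rate = delta_strain / delta_t
strain_rate = 0.1211 / 0.0593
strain_rate = 2.0422


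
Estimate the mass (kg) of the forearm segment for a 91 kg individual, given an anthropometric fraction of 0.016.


m_segment = body_mass * fraction
m_segment = 91 * 0.016
m_segment = 1.4560


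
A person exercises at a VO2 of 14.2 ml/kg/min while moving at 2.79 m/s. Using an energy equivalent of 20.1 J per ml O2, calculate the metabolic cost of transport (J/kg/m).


Power per kg = VO2 * 20.1 / 60
Power per kg = 14.2 * 20.1 / 60 = 4.7570 W/kg
Cost = power_per_kg / speed
Cost = 4.7570 / 2.79
Cost = 1.7050


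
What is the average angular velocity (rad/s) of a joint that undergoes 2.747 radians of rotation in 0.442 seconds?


omega = delta_theta / delta_t
omega = 2.747 / 0.442
omega = 6.2149


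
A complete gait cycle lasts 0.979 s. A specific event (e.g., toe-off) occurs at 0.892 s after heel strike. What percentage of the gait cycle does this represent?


pct = (event_time / cycle_time) * 100
pct = (0.892 / 0.979) * 100
ratio = 0.9111
pct = 91.1134


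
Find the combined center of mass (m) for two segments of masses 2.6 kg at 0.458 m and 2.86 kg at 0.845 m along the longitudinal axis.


COM = (m1*x1 + m2*x2) / (m1 + m2)
COM = (2.6*0.458 + 2.86*0.845) / (2.6 + 2.86)
Numerator = 3.6075
Denominator = 5.4600
COM = 0.6607


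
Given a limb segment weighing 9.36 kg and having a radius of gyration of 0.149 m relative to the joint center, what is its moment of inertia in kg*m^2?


I = m * k^2
I = 9.36 * 0.149^2
k^2 = 0.0222
I = 0.2078


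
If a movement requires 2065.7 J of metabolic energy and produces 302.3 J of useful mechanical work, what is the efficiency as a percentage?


eta = (W_mech / E_meta) * 100
eta = (302.3 / 2065.7) * 100
ratio = 0.1463
eta = 14.6343


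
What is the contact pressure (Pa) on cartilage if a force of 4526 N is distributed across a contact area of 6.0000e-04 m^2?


P = F / A
P = 4526 / 6.0000e-04
P = 7.5433e+06


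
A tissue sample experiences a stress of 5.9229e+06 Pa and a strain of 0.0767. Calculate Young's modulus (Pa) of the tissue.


E = stress / strain
E = 5.9229e+06 / 0.0767
E = 7.7222e+07


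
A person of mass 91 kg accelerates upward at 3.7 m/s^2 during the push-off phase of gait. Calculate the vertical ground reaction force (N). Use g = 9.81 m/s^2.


GRF = m * (g + a)
GRF = 91 * (9.81 + 3.7)
GRF = 91 * 13.5100
GRF = 1229.4100


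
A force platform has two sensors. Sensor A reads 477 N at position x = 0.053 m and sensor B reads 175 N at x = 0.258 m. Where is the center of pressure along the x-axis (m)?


COP_x = (F1*x1 + F2*x2) / (F1 + F2)
COP_x = (477*0.053 + 175*0.258) / (477 + 175)
Numerator = 70.4310
Denominator = 652
COP_x = 0.1080


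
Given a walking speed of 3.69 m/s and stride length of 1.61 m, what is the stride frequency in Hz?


f = v / stride_length
f = 3.69 / 1.61
f = 2.2919


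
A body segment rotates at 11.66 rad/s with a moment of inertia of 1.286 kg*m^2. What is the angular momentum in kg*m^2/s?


L = I * omega
L = 1.286 * 11.66
L = 14.9948


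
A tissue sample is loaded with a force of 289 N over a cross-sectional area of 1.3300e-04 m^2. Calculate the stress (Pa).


stress = F / A
stress = 289 / 1.3300e-04
stress = 2.1729e+06


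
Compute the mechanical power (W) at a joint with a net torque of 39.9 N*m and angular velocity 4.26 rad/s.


P = M * omega
P = 39.9 * 4.26
P = 169.9740


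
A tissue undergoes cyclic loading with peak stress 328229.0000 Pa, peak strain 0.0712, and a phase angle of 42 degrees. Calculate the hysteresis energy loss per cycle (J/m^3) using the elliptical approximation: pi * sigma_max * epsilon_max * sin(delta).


E_loss = pi * sigma_max * epsilon_max * sin(delta)
delta = 42 deg = 0.7330 rad
sin(delta) = 0.6691
E_loss = pi * 328229.0000 * 0.0712 * 0.6691
E_loss = 49126.7135


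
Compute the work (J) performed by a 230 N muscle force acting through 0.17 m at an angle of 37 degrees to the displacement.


W = F * d * cos(theta)
theta = 37 deg = 0.6458 rad
cos(theta) = 0.7986
W = 230 * 0.17 * 0.7986
W = 31.2266


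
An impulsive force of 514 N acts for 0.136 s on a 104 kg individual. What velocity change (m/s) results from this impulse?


J = F * dt = 514 * 0.136 = 69.9040 N*s
delta_v = J / m
delta_v = 69.9040 / 104
delta_v = 0.6722


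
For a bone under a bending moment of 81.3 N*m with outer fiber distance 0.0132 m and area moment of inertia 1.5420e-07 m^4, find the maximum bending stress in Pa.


sigma = M * c / I
sigma = 81.3 * 0.0132 / 1.5420e-07
M * c = 1.0732
sigma = 6.9595e+06


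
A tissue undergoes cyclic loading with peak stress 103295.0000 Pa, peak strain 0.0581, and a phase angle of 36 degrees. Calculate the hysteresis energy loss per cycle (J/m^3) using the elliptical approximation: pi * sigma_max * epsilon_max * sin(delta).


E_loss = pi * sigma_max * epsilon_max * sin(delta)
delta = 36 deg = 0.6283 rad
sin(delta) = 0.5878
E_loss = pi * 103295.0000 * 0.0581 * 0.5878
E_loss = 11082.1491


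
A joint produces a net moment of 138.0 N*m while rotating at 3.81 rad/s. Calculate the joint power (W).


P = M * omega
P = 138.0 * 3.81
P = 525.7800


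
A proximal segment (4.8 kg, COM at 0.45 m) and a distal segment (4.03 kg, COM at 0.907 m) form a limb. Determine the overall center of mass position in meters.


COM = (m1*x1 + m2*x2) / (m1 + m2)
COM = (4.8*0.45 + 4.03*0.907) / (4.8 + 4.03)
Numerator = 5.8152
Denominator = 8.8300
COM = 0.6586


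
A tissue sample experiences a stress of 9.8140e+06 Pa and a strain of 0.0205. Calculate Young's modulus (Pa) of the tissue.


E = stress / strain
E = 9.8140e+06 / 0.0205
E = 4.7873e+08


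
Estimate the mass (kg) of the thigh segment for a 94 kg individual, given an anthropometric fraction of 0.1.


m_segment = body_mass * fraction
m_segment = 94 * 0.1
m_segment = 9.4000


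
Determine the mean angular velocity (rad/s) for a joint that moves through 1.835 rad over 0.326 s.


omega = delta_theta / delta_t
omega = 1.835 / 0.326
omega = 5.6288


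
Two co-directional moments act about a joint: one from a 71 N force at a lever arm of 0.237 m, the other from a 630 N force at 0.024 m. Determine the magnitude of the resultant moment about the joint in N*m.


M = F1 * d1 + F2 * d2
M = 71 * 0.237 + 630 * 0.024
M = 16.8270 + 15.1200
M = 31.9470


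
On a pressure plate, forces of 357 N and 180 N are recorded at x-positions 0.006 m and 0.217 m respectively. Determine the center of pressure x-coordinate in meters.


COP_x = (F1*x1 + F2*x2) / (F1 + F2)
COP_x = (357*0.006 + 180*0.217) / (357 + 180)
Numerator = 41.2020
Denominator = 537
COP_x = 0.0767


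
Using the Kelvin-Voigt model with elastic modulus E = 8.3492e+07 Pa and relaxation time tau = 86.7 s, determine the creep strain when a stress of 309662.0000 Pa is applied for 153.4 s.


epsilon(t) = (sigma/E) * (1 - exp(-t/tau))
sigma/E = 309662.0000 / 8.3492e+07 = 0.0037
exp(-t/tau) = exp(-153.4 / 86.7) = 0.1704
epsilon = 0.0037 * (1 - 0.1704)
epsilon = 0.0031


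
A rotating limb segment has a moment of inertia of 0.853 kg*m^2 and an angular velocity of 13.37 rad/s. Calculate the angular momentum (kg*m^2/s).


L = I * omega
L = 0.853 * 13.37
L = 11.4046


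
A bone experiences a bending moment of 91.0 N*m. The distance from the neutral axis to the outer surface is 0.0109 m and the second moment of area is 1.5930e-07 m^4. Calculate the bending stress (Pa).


sigma = M * c / I
sigma = 91.0 * 0.0109 / 1.5930e-07
M * c = 0.9919
sigma = 6.2266e+06


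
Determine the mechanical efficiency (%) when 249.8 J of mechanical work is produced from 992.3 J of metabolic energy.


eta = (W_mech / E_meta) * 100
eta = (249.8 / 992.3) * 100
ratio = 0.2517
eta = 25.1738


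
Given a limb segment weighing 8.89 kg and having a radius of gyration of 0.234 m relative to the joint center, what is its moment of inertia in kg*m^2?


I = m * k^2
I = 8.89 * 0.234^2
k^2 = 0.0548
I = 0.4868


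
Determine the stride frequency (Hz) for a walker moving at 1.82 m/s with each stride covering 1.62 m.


f = v / stride_length
f = 1.82 / 1.62
f = 1.1235


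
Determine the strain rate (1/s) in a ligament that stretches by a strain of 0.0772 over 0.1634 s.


strain_rate = delta_strain / delta_t
strain_rate = 0.0772 / 0.1634
strain_rate = 0.4725


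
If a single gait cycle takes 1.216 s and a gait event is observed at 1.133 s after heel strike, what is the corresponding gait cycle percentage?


pct = (event_time / cycle_time) * 100
pct = (1.133 / 1.216) * 100
ratio = 0.9317
pct = 93.1743


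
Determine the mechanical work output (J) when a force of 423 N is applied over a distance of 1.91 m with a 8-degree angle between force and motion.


W = F * d * cos(theta)
theta = 8 deg = 0.1396 rad
cos(theta) = 0.9903
W = 423 * 1.91 * 0.9903
W = 800.0673


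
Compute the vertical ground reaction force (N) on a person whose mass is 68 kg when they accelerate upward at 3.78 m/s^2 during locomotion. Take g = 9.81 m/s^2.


GRF = m * (g + a)
GRF = 68 * (9.81 + 3.78)
GRF = 68 * 13.5900
GRF = 924.1200


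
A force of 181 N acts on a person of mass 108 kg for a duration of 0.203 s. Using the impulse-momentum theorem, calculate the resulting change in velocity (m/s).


J = F * dt = 181 * 0.203 = 36.7430 N*s
delta_v = J / m
delta_v = 36.7430 / 108
delta_v = 0.3402


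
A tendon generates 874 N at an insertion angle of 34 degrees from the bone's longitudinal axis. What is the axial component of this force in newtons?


F_eff = F_tendon * cos(theta)
theta = 34 deg = 0.5934 rad
cos(theta) = 0.8290
F_eff = 874 * 0.8290
F_eff = 724.5788


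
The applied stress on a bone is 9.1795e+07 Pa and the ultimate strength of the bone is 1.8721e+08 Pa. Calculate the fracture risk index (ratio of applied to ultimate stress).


FRI = applied / ultimate
FRI = 9.1795e+07 / 1.8721e+08
FRI = 0.4903


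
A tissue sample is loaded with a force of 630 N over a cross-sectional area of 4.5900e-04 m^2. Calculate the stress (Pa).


stress = F / A
stress = 630 / 4.5900e-04
stress = 1.3725e+06


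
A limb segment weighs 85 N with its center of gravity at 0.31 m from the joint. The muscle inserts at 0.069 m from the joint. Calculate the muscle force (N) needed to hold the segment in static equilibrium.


F_muscle = W * d_load / d_muscle
F_muscle = 85 * 0.31 / 0.069
Numerator = 26.3500
F_muscle = 381.8841


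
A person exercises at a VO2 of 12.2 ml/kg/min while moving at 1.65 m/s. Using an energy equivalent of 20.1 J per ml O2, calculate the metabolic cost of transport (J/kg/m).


Power per kg = VO2 * 20.1 / 60
Power per kg = 12.2 * 20.1 / 60 = 4.0870 W/kg
Cost = power_per_kg / speed
Cost = 4.0870 / 1.65
Cost = 2.4770


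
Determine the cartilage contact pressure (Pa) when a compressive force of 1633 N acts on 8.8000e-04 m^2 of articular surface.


P = F / A
P = 1633 / 8.8000e-04
P = 1.8557e+06


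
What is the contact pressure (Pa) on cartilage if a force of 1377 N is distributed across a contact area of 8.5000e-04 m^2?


P = F / A
P = 1377 / 8.5000e-04
P = 1.6200e+06


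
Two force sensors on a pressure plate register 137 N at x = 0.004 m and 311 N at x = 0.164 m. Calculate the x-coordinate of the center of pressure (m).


COP_x = (F1*x1 + F2*x2) / (F1 + F2)
COP_x = (137*0.004 + 311*0.164) / (137 + 311)
Numerator = 51.5520
Denominator = 448
COP_x = 0.1151


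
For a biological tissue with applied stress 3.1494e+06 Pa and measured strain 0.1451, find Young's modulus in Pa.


E = stress / strain
E = 3.1494e+06 / 0.1451
E = 2.1705e+07


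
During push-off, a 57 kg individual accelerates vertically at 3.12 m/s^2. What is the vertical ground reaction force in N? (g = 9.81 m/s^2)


GRF = m * (g + a)
GRF = 57 * (9.81 + 3.12)
GRF = 57 * 12.9300
GRF = 737.0100


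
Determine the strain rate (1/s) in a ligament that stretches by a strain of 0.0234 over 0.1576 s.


strain_rate = delta_strain / delta_t
strain_rate = 0.0234 / 0.1576
strain_rate = 0.1485


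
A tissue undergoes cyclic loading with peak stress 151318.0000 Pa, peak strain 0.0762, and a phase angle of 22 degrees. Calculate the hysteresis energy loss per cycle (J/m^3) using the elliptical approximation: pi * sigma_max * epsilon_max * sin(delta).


E_loss = pi * sigma_max * epsilon_max * sin(delta)
delta = 22 deg = 0.3840 rad
sin(delta) = 0.3746
E_loss = pi * 151318.0000 * 0.0762 * 0.3746
E_loss = 13569.7190


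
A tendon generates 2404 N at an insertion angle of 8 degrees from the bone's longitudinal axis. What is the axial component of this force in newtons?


F_eff = F_tendon * cos(theta)
theta = 8 deg = 0.1396 rad
cos(theta) = 0.9903
F_eff = 2404 * 0.9903
F_eff = 2380.6044


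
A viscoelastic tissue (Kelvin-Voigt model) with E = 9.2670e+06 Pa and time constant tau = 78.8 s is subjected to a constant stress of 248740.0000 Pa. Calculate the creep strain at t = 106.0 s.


epsilon(t) = (sigma/E) * (1 - exp(-t/tau))
sigma/E = 248740.0000 / 9.2670e+06 = 0.0268
exp(-t/tau) = exp(-106.0 / 78.8) = 0.2605
epsilon = 0.0268 * (1 - 0.2605)
epsilon = 0.0198


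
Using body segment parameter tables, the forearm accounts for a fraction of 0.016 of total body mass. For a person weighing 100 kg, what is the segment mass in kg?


m_segment = body_mass * fraction
m_segment = 100 * 0.016
m_segment = 1.6000


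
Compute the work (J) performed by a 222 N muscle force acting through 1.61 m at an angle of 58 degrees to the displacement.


W = F * d * cos(theta)
theta = 58 deg = 1.0123 rad
cos(theta) = 0.5299
W = 222 * 1.61 * 0.5299
W = 189.4037


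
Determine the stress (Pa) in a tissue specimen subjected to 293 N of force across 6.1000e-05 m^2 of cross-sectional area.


stress = F / A
stress = 293 / 6.1000e-05
stress = 4.8033e+06


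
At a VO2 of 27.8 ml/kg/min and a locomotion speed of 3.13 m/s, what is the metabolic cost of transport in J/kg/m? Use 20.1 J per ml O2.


Power per kg = VO2 * 20.1 / 60
Power per kg = 27.8 * 20.1 / 60 = 9.3130 W/kg
Cost = power_per_kg / speed
Cost = 9.3130 / 3.13
Cost = 2.9754


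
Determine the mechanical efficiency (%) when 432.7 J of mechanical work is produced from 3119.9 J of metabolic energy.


eta = (W_mech / E_meta) * 100
eta = (432.7 / 3119.9) * 100
ratio = 0.1387
eta = 13.8690


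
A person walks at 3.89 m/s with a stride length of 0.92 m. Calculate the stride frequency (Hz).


f = v / stride_length
f = 3.89 / 0.92
f = 4.2283


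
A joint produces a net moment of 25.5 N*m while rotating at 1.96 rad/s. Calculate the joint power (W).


P = M * omega
P = 25.5 * 1.96
P = 49.9800


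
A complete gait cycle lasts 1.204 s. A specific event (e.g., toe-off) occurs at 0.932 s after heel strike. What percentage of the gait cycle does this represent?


pct = (event_time / cycle_time) * 100
pct = (0.932 / 1.204) * 100
ratio = 0.7741
pct = 77.4086


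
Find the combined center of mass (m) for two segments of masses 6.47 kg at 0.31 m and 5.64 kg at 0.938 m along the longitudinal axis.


COM = (m1*x1 + m2*x2) / (m1 + m2)
COM = (6.47*0.31 + 5.64*0.938) / (6.47 + 5.64)
Numerator = 7.2960
Denominator = 12.1100
COM = 0.6025


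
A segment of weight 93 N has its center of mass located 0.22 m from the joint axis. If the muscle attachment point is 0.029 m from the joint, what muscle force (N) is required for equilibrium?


F_muscle = W * d_load / d_muscle
F_muscle = 93 * 0.22 / 0.029
Numerator = 20.4600
F_muscle = 705.5172


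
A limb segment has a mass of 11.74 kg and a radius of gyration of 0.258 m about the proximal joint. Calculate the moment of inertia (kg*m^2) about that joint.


I = m * k^2
I = 11.74 * 0.258^2
k^2 = 0.0666
I = 0.7815


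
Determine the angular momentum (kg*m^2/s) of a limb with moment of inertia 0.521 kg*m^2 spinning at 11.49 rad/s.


L = I * omega
L = 0.521 * 11.49
L = 5.9863


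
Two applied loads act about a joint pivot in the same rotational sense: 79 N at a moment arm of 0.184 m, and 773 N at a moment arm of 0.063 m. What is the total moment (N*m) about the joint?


M = F1 * d1 + F2 * d2
M = 79 * 0.184 + 773 * 0.063
M = 14.5360 + 48.6990
M = 63.2350


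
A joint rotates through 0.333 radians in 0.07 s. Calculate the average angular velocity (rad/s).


omega = delta_theta / delta_t
omega = 0.333 / 0.07
omega = 4.7571


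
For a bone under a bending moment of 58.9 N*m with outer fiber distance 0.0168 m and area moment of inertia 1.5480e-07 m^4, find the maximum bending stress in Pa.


sigma = M * c / I
sigma = 58.9 * 0.0168 / 1.5480e-07
M * c = 0.9895
sigma = 6.3922e+06


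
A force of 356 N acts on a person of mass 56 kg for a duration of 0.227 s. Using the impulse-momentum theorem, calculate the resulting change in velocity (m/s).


J = F * dt = 356 * 0.227 = 80.8120 N*s
delta_v = J / m
delta_v = 80.8120 / 56
delta_v = 1.4431


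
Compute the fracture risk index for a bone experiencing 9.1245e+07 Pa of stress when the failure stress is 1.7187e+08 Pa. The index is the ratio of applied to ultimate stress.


FRI = applied / ultimate
FRI = 9.1245e+07 / 1.7187e+08
FRI = 0.5309


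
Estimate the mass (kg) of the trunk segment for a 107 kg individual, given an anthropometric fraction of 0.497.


m_segment = body_mass * fraction
m_segment = 107 * 0.497
m_segment = 53.1790


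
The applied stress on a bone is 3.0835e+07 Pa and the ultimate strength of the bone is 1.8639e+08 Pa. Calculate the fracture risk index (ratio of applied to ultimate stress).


FRI = applied / ultimate
FRI = 3.0835e+07 / 1.8639e+08
FRI = 0.1654


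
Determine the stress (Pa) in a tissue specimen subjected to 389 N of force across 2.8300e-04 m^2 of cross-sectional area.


stress = F / A
stress = 389 / 2.8300e-04
stress = 1.3746e+06


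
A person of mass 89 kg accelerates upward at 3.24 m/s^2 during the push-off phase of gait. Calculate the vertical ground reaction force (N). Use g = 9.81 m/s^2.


GRF = m * (g + a)
GRF = 89 * (9.81 + 3.24)
GRF = 89 * 13.0500
GRF = 1161.4500


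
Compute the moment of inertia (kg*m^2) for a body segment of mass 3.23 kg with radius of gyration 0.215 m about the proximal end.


I = m * k^2
I = 3.23 * 0.215^2
k^2 = 0.0462
I = 0.1493


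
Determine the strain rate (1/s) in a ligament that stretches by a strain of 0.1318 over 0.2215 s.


strain_rate = delta_strain / delta_t
strain_rate = 0.1318 / 0.2215
strain_rate = 0.5950


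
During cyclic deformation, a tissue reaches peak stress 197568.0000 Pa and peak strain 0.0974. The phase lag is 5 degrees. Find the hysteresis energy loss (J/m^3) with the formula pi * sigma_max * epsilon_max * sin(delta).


E_loss = pi * sigma_max * epsilon_max * sin(delta)
delta = 5 deg = 0.0873 rad
sin(delta) = 0.0872
E_loss = pi * 197568.0000 * 0.0974 * 0.0872
E_loss = 5268.9180


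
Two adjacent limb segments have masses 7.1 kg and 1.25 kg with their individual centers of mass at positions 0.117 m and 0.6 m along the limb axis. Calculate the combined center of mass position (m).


COM = (m1*x1 + m2*x2) / (m1 + m2)
COM = (7.1*0.117 + 1.25*0.6) / (7.1 + 1.25)
Numerator = 1.5807
Denominator = 8.3500
COM = 0.1893


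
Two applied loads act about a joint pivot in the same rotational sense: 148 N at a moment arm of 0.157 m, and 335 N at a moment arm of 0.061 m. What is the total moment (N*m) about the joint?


M = F1 * d1 + F2 * d2
M = 148 * 0.157 + 335 * 0.061
M = 23.2360 + 20.4350
M = 43.6710


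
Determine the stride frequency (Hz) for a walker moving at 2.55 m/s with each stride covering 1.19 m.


f = v / stride_length
f = 2.55 / 1.19
f = 2.1429


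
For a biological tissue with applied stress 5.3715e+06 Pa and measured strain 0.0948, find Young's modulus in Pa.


E = stress / strain
E = 5.3715e+06 / 0.0948
E = 5.6661e+07


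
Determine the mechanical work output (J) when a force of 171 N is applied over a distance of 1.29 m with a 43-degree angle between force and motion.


W = F * d * cos(theta)
theta = 43 deg = 0.7505 rad
cos(theta) = 0.7314
W = 171 * 1.29 * 0.7314
W = 161.3293


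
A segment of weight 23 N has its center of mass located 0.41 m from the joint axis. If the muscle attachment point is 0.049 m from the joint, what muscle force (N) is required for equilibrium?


F_muscle = W * d_load / d_muscle
F_muscle = 23 * 0.41 / 0.049
Numerator = 9.4300
F_muscle = 192.4490


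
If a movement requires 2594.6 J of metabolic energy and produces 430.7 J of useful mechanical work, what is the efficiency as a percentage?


eta = (W_mech / E_meta) * 100
eta = (430.7 / 2594.6) * 100
ratio = 0.1660
eta = 16.5999


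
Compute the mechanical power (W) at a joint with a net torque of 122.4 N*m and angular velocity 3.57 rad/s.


P = M * omega
P = 122.4 * 3.57
P = 436.9680


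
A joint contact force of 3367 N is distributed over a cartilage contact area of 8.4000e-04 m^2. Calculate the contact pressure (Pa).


P = F / A
P = 3367 / 8.4000e-04
P = 4.0083e+06


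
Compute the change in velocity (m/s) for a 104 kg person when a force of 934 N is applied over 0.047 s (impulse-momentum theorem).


J = F * dt = 934 * 0.047 = 43.8980 N*s
delta_v = J / m
delta_v = 43.8980 / 104
delta_v = 0.4221


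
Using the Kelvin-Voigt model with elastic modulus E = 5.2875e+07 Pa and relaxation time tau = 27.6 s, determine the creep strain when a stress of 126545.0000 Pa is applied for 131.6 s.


epsilon(t) = (sigma/E) * (1 - exp(-t/tau))
sigma/E = 126545.0000 / 5.2875e+07 = 0.0024
exp(-t/tau) = exp(-131.6 / 27.6) = 0.0085
epsilon = 0.0024 * (1 - 0.0085)
epsilon = 0.0024


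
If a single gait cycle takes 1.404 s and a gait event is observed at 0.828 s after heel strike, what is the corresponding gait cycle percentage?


pct = (event_time / cycle_time) * 100
pct = (0.828 / 1.404) * 100
ratio = 0.5897
pct = 58.9744


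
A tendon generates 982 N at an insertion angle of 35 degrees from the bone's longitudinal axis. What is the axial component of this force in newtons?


F_eff = F_tendon * cos(theta)
theta = 35 deg = 0.6109 rad
cos(theta) = 0.8192
F_eff = 982 * 0.8192
F_eff = 804.4073


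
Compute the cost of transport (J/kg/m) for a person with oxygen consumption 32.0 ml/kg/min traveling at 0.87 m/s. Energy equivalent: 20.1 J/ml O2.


Power per kg = VO2 * 20.1 / 60
Power per kg = 32.0 * 20.1 / 60 = 10.7200 W/kg
Cost = power_per_kg / speed
Cost = 10.7200 / 0.87
Cost = 12.3218


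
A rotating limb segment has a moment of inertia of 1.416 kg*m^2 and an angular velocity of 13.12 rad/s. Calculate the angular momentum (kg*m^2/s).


L = I * omega
L = 1.416 * 13.12
L = 18.5779


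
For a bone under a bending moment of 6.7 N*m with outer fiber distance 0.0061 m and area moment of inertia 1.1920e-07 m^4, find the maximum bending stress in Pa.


sigma = M * c / I
sigma = 6.7 * 0.0061 / 1.1920e-07
M * c = 0.0409
sigma = 342869.1275


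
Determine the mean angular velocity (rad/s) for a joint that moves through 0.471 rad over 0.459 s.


omega = delta_theta / delta_t
omega = 0.471 / 0.459
omega = 1.0261


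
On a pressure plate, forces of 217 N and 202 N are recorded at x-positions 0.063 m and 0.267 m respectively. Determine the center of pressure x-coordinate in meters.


COP_x = (F1*x1 + F2*x2) / (F1 + F2)
COP_x = (217*0.063 + 202*0.267) / (217 + 202)
Numerator = 67.6050
Denominator = 419
COP_x = 0.1613


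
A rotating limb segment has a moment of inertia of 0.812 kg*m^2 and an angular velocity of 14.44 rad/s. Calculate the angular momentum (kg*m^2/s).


L = I * omega
L = 0.812 * 14.44
L = 11.7253


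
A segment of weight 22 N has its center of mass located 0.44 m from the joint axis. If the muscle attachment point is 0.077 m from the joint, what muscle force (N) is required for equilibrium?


F_muscle = W * d_load / d_muscle
F_muscle = 22 * 0.44 / 0.077
Numerator = 9.6800
F_muscle = 125.7143


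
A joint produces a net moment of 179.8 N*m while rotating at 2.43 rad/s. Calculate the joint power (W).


P = M * omega
P = 179.8 * 2.43
P = 436.9140


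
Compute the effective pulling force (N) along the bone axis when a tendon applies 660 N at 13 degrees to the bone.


F_eff = F_tendon * cos(theta)
theta = 13 deg = 0.2269 rad
cos(theta) = 0.9744
F_eff = 660 * 0.9744
F_eff = 643.0842


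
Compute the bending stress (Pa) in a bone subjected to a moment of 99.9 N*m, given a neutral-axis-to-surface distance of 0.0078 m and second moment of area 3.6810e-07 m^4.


sigma = M * c / I
sigma = 99.9 * 0.0078 / 3.6810e-07
M * c = 0.7792
sigma = 2.1169e+06


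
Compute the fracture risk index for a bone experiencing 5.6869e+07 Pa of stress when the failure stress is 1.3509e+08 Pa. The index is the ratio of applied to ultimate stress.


FRI = applied / ultimate
FRI = 5.6869e+07 / 1.3509e+08
FRI = 0.4210


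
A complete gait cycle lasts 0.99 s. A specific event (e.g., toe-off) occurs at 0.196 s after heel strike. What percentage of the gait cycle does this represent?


pct = (event_time / cycle_time) * 100
pct = (0.196 / 0.99) * 100
ratio = 0.1980
pct = 19.7980


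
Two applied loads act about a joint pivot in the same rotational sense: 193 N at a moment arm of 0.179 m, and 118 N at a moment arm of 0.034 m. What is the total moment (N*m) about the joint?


M = F1 * d1 + F2 * d2
M = 193 * 0.179 + 118 * 0.034
M = 34.5470 + 4.0120
M = 38.5590


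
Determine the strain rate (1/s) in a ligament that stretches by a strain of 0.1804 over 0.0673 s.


strain_rate = delta_strain / delta_t
strain_rate = 0.1804 / 0.0673
strain_rate = 2.6805


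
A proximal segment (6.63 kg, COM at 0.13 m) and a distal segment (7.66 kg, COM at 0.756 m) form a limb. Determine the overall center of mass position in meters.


COM = (m1*x1 + m2*x2) / (m1 + m2)
COM = (6.63*0.13 + 7.66*0.756) / (6.63 + 7.66)
Numerator = 6.6529
Denominator = 14.2900
COM = 0.4656
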